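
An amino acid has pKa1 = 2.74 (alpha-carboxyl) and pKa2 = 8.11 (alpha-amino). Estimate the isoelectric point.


pI = (pKa1 + pKa2) / 2
pI = (2.74 + 8.11) / 2
pI = 5.425

5.425


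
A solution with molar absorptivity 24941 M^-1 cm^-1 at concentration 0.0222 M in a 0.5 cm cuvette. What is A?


A = epsilon * c * l
A = 24941 * 0.0222 * 0.5
A = 276.8451

276.8451


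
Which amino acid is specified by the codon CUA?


Standard genetic code lookup.
Codon CUA -> Leu

Leu


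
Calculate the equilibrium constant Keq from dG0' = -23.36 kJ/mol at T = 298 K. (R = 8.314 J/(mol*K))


Keq = exp(-dG0 * 1000 / (R * T))
Keq = exp(-(-23.36) * 1000 / (8.314 * 298))
Keq = 12438.9223

12438.9223


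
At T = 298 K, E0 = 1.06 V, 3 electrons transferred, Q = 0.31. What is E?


E = E0 - (RT/nF) * ln(Q)
E = 1.06 - (8.314 * 298 / (3 * 96485)) * ln(0.31)
E = 1.07 V

1.07 V


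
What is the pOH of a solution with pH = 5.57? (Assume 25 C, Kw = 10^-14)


pOH = 14 - pH
pOH = 14 - 5.57
pOH = 8.43

8.43


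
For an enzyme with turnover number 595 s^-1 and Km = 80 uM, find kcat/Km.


Catalytic efficiency = kcat / Km
= 595 / 80
= 7.4375 uM^-1*s^-1

7.4375 uM^-1*s^-1


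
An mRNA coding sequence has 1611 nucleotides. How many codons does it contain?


codons = nucleotides / 3
codons = 1611 / 3 = 537

537


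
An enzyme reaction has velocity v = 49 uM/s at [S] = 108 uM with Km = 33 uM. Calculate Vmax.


Vmax = v * (Km + [S]) / [S]
Vmax = 49 * (33 + 108) / 108
Vmax = 63.9722 uM/s

63.9722 uM/s


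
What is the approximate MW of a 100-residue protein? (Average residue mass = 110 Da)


MW = n_residues * 110 Da
MW = 100 * 110
MW = 11000 Da

11000 Da


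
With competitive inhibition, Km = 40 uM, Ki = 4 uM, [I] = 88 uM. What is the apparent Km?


Km_app = Km * (1 + [I]/Ki)
Km_app = 40 * (1 + 88/4)
Km_app = 920.0 uM

920.0 uM


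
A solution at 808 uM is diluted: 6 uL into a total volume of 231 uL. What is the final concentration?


C2 = C1 * V1 / V2
C2 = 808 * 6 / 231
C2 = 20.987 uM

20.987 uM


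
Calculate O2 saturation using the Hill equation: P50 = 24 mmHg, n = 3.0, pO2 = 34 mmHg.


Y = pO2^n / (P50^n + pO2^n)
Y = 34^3.0 / (24^3.0 + 34^3.0)
Y = 73.98%

73.98%


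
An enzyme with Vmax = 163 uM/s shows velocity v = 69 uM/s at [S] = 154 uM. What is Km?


Km = [S] * (Vmax - v) / v
Km = 154 * (163 - 69) / 69
Km = 209.7971 uM

209.7971 uM


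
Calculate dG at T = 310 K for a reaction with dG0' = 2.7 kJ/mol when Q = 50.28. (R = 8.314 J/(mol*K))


dG = dG0' + RT * ln(Q) / 1000
dG = 2.7 + 8.314 * 310 * ln(50.28) / 1000
dG = 12.797 kJ/mol

12.797 kJ/mol


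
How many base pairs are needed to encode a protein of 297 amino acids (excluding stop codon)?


Each amino acid = 1 codon = 3 bp
bp = 297 * 3 = 891 bp

891 bp


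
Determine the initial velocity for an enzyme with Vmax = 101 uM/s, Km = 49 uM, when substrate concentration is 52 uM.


v = Vmax * [S] / (Km + [S])
v = 101 * 52 / (49 + 52)
v = 52.0 uM/s

52.0 uM/s


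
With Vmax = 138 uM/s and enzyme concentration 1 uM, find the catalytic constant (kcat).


kcat = Vmax / [E]t
kcat = 138 / 1
kcat = 138.0 s^-1

138.0 s^-1


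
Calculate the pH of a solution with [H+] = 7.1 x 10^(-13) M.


pH = -log10([H+])
pH = -log10(7.1 x 10^(-13))
pH = 12.1487

12.1487


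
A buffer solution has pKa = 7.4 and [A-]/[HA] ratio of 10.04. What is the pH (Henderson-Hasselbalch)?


pH = pKa + log10([A-]/[HA])
pH = 7.4 + log10(10.04)
pH = 8.4017

8.4017


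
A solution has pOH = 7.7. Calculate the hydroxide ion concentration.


[OH-] = 10^(-pOH)
[OH-] = 10^(-7.7)
[OH-] = 1.995e-08 M

1.995e-08 M


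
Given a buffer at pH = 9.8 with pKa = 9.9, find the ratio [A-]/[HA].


[A-]/[HA] = 10^(pH - pKa)
= 10^(9.8 - 9.9)
= 0.7943

0.7943


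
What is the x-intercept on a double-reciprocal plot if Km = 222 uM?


x-intercept = -1/Km
= -1/222
= -0.0045 1/uM

-0.0045 1/uM


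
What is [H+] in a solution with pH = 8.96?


[H+] = 10^(-pH)
[H+] = 10^(-8.96)
[H+] = 1.096e-09 M

1.096e-09 M


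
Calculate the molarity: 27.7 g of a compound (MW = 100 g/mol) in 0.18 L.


C = (mass / MW) / volume
C = (27.7 / 100) / 0.18
C = 1.5389 M

1.5389 M


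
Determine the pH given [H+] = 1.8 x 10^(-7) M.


pH = -log10([H+])
pH = -log10(1.8 x 10^(-7))
pH = 6.7447

6.7447


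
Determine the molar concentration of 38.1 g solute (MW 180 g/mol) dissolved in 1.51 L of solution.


C = (mass / MW) / volume
C = (38.1 / 180) / 1.51
C = 0.1402 M

0.1402 M


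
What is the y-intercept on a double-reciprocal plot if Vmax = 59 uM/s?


y-intercept = 1/Vmax
= 1/59
= 0.0169 s/uM

0.0169 s/uM


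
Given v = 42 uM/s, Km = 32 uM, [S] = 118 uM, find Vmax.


Vmax = v * (Km + [S]) / [S]
Vmax = 42 * (32 + 118) / 118
Vmax = 53.3898 uM/s

53.3898 uM/s


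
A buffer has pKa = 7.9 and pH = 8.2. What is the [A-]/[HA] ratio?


[A-]/[HA] = 10^(pH - pKa)
= 10^(8.2 - 7.9)
= 1.9953

1.9953


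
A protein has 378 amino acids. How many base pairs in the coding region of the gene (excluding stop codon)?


Each amino acid = 1 codon = 3 bp
bp = 378 * 3 = 1134 bp

1134 bp


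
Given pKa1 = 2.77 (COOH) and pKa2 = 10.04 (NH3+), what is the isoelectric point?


pI = (pKa1 + pKa2) / 2
pI = (2.77 + 10.04) / 2
pI = 6.405

6.405


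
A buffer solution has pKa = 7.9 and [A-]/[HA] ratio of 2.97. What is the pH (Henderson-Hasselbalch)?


pH = pKa + log10([A-]/[HA])
pH = 7.9 + log10(2.97)
pH = 8.3728

8.3728


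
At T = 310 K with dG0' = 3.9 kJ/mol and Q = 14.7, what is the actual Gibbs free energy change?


dG = dG0' + RT * ln(Q) / 1000
dG = 3.9 + 8.314 * 310 * ln(14.7) / 1000
dG = 10.8275 kJ/mol

10.8275 kJ/mol


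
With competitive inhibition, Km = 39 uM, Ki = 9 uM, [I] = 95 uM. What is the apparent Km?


Km_app = Km * (1 + [I]/Ki)
Km_app = 39 * (1 + 95/9)
Km_app = 450.6667 uM

450.6667 uM


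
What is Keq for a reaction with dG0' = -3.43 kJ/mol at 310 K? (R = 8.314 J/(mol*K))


Keq = exp(-dG0 * 1000 / (R * T))
Keq = exp(-(-3.43) * 1000 / (8.314 * 310))
Keq = 3.7842

3.7842


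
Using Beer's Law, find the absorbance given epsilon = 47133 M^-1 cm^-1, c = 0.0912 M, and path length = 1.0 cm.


A = epsilon * c * l
A = 47133 * 0.0912 * 1.0
A = 4298.5296

4298.5296


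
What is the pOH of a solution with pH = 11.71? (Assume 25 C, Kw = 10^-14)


pOH = 14 - pH
pOH = 14 - 11.71
pOH = 2.29

2.29


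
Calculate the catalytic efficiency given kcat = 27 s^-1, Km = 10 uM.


Catalytic efficiency = kcat / Km
= 27 / 10
= 2.7 uM^-1*s^-1

2.7 uM^-1*s^-1


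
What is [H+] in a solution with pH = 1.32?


[H+] = 10^(-pH)
[H+] = 10^(-1.32)
[H+] = 0.0479 M

0.0479 M


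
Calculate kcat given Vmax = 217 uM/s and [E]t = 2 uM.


kcat = Vmax / [E]t
kcat = 217 / 2
kcat = 108.5 s^-1

108.5 s^-1


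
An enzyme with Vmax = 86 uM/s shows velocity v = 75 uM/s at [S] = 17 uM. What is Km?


Km = [S] * (Vmax - v) / v
Km = 17 * (86 - 75) / 75
Km = 2.4933 uM

2.4933 uM


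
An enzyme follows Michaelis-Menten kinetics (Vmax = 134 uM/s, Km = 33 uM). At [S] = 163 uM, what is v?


v = Vmax * [S] / (Km + [S])
v = 134 * 163 / (33 + 163)
v = 111.4388 uM/s

111.4388 uM/s


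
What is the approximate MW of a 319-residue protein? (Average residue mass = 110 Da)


MW = n_residues * 110 Da
MW = 319 * 110
MW = 35090 Da

35090 Da


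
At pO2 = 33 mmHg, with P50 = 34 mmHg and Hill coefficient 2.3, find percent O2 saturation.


Y = pO2^n / (P50^n + pO2^n)
Y = 33^2.3 / (34^2.3 + 33^2.3)
Y = 48.28%

48.28%


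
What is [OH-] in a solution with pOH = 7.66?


[OH-] = 10^(-pOH)
[OH-] = 10^(-7.66)
[OH-] = 2.188e-08 M

2.188e-08 M


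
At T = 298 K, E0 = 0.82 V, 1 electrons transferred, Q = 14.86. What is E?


E = E0 - (RT/nF) * ln(Q)
E = 0.82 - (8.314 * 298 / (1 * 96485)) * ln(14.86)
E = 0.7507 V

0.7507 V


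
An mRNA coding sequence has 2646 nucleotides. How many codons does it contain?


codons = nucleotides / 3
codons = 2646 / 3 = 882

882


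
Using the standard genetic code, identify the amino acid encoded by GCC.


Standard genetic code lookup.
Codon GCC -> Ala

Ala


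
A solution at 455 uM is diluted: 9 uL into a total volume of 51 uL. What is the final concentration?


C2 = C1 * V1 / V2
C2 = 455 * 9 / 51
C2 = 80.2941 uM

80.2941 uM


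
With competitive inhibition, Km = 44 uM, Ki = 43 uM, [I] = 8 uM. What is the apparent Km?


Km_app = Km * (1 + [I]/Ki)
Km_app = 44 * (1 + 8/43)
Km_app = 52.186 uM

52.186 uM


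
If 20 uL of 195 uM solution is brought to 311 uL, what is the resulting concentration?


C2 = C1 * V1 / V2
C2 = 195 * 20 / 311
C2 = 12.5402 uM

12.5402 uM


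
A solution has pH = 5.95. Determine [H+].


[H+] = 10^(-pH)
[H+] = 10^(-5.95)
[H+] = 1.122e-06 M

1.122e-06 M


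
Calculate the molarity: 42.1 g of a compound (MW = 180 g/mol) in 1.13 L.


C = (mass / MW) / volume
C = (42.1 / 180) / 1.13
C = 0.207 M

0.207 M


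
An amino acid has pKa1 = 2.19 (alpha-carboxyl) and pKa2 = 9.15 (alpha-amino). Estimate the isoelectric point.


pI = (pKa1 + pKa2) / 2
pI = (2.19 + 9.15) / 2
pI = 5.67

5.67


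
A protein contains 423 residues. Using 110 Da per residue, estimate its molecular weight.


MW = n_residues * 110 Da
MW = 423 * 110
MW = 46530 Da

46530 Da


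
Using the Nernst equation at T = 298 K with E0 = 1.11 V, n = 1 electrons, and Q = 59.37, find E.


E = E0 - (RT/nF) * ln(Q)
E = 1.11 - (8.314 * 298 / (1 * 96485)) * ln(59.37)
E = 1.0051 V

1.0051 V


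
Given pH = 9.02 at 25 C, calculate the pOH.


pOH = 14 - pH
pOH = 14 - 9.02
pOH = 4.98

4.98


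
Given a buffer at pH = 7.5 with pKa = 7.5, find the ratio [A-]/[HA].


[A-]/[HA] = 10^(pH - pKa)
= 10^(7.5 - 7.5)
= 1.0

1.0


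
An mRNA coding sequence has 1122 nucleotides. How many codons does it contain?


codons = nucleotides / 3
codons = 1122 / 3 = 374

374


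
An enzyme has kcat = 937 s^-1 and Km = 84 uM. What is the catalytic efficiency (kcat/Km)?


Catalytic efficiency = kcat / Km
= 937 / 84
= 11.1548 uM^-1*s^-1

11.1548 uM^-1*s^-1


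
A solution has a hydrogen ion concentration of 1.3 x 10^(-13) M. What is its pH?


pH = -log10([H+])
pH = -log10(1.3 x 10^(-13))
pH = 12.8861

12.8861


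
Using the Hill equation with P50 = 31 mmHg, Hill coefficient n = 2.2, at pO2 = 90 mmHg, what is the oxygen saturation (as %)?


Y = pO2^n / (P50^n + pO2^n)
Y = 90^2.2 / (31^2.2 + 90^2.2)
Y = 91.25%

91.25%


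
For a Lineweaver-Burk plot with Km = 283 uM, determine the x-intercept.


x-intercept = -1/Km
= -1/283
= -0.0035 1/uM

-0.0035 1/uM


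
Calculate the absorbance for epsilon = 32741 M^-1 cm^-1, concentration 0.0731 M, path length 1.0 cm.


A = epsilon * c * l
A = 32741 * 0.0731 * 1.0
A = 2393.3671

2393.3671


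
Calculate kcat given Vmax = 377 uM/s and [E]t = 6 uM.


kcat = Vmax / [E]t
kcat = 377 / 6
kcat = 62.8333 s^-1

62.8333 s^-1


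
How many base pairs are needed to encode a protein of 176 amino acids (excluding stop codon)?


Each amino acid = 1 codon = 3 bp
bp = 176 * 3 = 528 bp

528 bp


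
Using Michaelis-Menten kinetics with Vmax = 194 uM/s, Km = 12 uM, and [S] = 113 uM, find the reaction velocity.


v = Vmax * [S] / (Km + [S])
v = 194 * 113 / (12 + 113)
v = 175.376 uM/s

175.376 uM/s


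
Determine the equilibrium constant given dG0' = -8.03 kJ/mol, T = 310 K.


Keq = exp(-dG0 * 1000 / (R * T))
Keq = exp(-(-8.03) * 1000 / (8.314 * 310))
Keq = 22.5473

22.5473


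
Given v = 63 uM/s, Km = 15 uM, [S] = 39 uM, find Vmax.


Vmax = v * (Km + [S]) / [S]
Vmax = 63 * (15 + 39) / 39
Vmax = 87.2308 uM/s

87.2308 uM/s


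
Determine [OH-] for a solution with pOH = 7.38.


[OH-] = 10^(-pOH)
[OH-] = 10^(-7.38)
[OH-] = 4.169e-08 M

4.169e-08 M


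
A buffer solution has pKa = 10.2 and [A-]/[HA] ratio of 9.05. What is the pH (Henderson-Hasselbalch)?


pH = pKa + log10([A-]/[HA])
pH = 10.2 + log10(9.05)
pH = 11.1566

11.1566


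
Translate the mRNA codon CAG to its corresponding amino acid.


Standard genetic code lookup.
Codon CAG -> Gln

Gln


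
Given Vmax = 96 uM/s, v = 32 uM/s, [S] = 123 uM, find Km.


Km = [S] * (Vmax - v) / v
Km = 123 * (96 - 32) / 32
Km = 246.0 uM

246.0 uM


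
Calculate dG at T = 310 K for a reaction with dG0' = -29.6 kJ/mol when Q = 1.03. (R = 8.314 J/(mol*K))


dG = dG0' + RT * ln(Q) / 1000
dG = -29.6 + 8.314 * 310 * ln(1.03) / 1000
dG = -29.5238 kJ/mol

-29.5238 kJ/mol


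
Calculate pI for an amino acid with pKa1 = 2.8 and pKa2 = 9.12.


pI = (pKa1 + pKa2) / 2
pI = (2.8 + 9.12) / 2
pI = 5.96

5.96


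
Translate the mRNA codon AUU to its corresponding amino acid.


Standard genetic code lookup.
Codon AUU -> Ile

Ile


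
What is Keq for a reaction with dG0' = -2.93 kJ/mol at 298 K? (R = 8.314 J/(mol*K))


Keq = exp(-dG0 * 1000 / (R * T))
Keq = exp(-(-2.93) * 1000 / (8.314 * 298))
Keq = 3.2629

3.2629


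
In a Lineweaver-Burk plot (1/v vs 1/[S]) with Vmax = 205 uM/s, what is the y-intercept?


y-intercept = 1/Vmax
= 1/205
= 0.0049 s/uM

0.0049 s/uM


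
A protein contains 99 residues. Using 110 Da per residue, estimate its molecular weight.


MW = n_residues * 110 Da
MW = 99 * 110
MW = 10890 Da

10890 Da


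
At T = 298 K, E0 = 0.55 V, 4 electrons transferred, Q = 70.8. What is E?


E = E0 - (RT/nF) * ln(Q)
E = 0.55 - (8.314 * 298 / (4 * 96485)) * ln(70.8)
E = 0.5227 V

0.5227 V


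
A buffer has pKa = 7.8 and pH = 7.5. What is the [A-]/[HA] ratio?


[A-]/[HA] = 10^(pH - pKa)
= 10^(7.5 - 7.8)
= 0.5012

0.5012


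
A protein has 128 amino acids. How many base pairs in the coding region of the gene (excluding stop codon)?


Each amino acid = 1 codon = 3 bp
bp = 128 * 3 = 384 bp

384 bp


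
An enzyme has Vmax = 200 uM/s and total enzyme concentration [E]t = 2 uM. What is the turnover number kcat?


kcat = Vmax / [E]t
kcat = 200 / 2
kcat = 100.0 s^-1

100.0 s^-1


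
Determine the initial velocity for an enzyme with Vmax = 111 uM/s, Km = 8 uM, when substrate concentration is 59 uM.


v = Vmax * [S] / (Km + [S])
v = 111 * 59 / (8 + 59)
v = 97.7463 uM/s

97.7463 uM/s


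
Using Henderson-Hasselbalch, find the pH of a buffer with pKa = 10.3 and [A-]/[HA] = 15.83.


pH = pKa + log10([A-]/[HA])
pH = 10.3 + log10(15.83)
pH = 11.4995

11.4995


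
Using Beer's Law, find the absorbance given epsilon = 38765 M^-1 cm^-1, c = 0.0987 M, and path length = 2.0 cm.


A = epsilon * c * l
A = 38765 * 0.0987 * 2.0
A = 7652.211

7652.211


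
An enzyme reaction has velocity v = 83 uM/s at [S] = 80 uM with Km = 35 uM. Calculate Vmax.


Vmax = v * (Km + [S]) / [S]
Vmax = 83 * (35 + 80) / 80
Vmax = 119.3125 uM/s

119.3125 uM/s


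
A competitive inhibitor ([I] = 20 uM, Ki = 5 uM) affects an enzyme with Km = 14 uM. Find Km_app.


Km_app = Km * (1 + [I]/Ki)
Km_app = 14 * (1 + 20/5)
Km_app = 70.0 uM

70.0 uM


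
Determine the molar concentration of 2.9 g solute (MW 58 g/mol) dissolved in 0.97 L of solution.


C = (mass / MW) / volume
C = (2.9 / 58) / 0.97
C = 0.0515 M

0.0515 M


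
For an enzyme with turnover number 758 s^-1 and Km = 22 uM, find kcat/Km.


Catalytic efficiency = kcat / Km
= 758 / 22
= 34.4545 uM^-1*s^-1

34.4545 uM^-1*s^-1


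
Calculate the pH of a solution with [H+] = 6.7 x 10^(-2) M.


pH = -log10([H+])
pH = -log10(6.7 x 10^(-2))
pH = 1.1739

1.1739


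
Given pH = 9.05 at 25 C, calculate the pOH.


pOH = 14 - pH
pOH = 14 - 9.05
pOH = 4.95

4.95


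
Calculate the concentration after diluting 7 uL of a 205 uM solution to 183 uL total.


C2 = C1 * V1 / V2
C2 = 205 * 7 / 183
C2 = 7.8415 uM

7.8415 uM


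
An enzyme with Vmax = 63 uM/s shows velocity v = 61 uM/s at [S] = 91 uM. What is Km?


Km = [S] * (Vmax - v) / v
Km = 91 * (63 - 61) / 61
Km = 2.9836 uM

2.9836 uM


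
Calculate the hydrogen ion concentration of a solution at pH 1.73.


[H+] = 10^(-pH)
[H+] = 10^(-1.73)
[H+] = 0.0186 M

0.0186 M


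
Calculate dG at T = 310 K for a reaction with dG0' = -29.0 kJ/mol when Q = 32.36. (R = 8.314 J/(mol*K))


dG = dG0' + RT * ln(Q) / 1000
dG = -29.0 + 8.314 * 310 * ln(32.36) / 1000
dG = -20.0388 kJ/mol

-20.0388 kJ/mol


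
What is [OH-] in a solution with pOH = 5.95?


[OH-] = 10^(-pOH)
[OH-] = 10^(-5.95)
[OH-] = 1.122e-06 M

1.122e-06 M


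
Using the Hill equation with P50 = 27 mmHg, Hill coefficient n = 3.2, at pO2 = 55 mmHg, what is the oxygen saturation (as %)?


Y = pO2^n / (P50^n + pO2^n)
Y = 55^3.2 / (27^3.2 + 55^3.2)
Y = 90.69%

90.69%


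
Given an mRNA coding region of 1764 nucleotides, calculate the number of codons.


codons = nucleotides / 3
codons = 1764 / 3 = 588

588


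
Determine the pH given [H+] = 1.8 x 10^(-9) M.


pH = -log10([H+])
pH = -log10(1.8 x 10^(-9))
pH = 8.7447

8.7447


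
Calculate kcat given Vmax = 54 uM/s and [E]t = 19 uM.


kcat = Vmax / [E]t
kcat = 54 / 19
kcat = 2.8421 s^-1

2.8421 s^-1


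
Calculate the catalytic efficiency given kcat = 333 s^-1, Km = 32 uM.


Catalytic efficiency = kcat / Km
= 333 / 32
= 10.4062 uM^-1*s^-1

10.4062 uM^-1*s^-1


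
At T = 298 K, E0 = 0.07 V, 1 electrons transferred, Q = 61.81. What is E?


E = E0 - (RT/nF) * ln(Q)
E = 0.07 - (8.314 * 298 / (1 * 96485)) * ln(61.81)
E = -0.0359 V

-0.0359 V


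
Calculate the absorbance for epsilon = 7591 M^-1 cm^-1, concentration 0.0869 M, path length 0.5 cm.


A = epsilon * c * l
A = 7591 * 0.0869 * 0.5
A = 329.829

329.829


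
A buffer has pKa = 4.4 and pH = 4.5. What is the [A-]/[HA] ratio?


[A-]/[HA] = 10^(pH - pKa)
= 10^(4.5 - 4.4)
= 1.2589

1.2589


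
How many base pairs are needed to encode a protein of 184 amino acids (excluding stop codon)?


Each amino acid = 1 codon = 3 bp
bp = 184 * 3 = 552 bp

552 bp


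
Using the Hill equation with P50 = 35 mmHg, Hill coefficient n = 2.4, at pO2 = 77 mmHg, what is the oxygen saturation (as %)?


Y = pO2^n / (P50^n + pO2^n)
Y = 77^2.4 / (35^2.4 + 77^2.4)
Y = 86.9%

86.9%


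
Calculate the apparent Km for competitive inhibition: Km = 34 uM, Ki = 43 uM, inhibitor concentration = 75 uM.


Km_app = Km * (1 + [I]/Ki)
Km_app = 34 * (1 + 75/43)
Km_app = 93.3023 uM

93.3023 uM


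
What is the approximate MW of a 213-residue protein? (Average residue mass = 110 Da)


MW = n_residues * 110 Da
MW = 213 * 110
MW = 23430 Da

23430 Da


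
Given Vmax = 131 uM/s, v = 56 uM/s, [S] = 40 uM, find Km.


Km = [S] * (Vmax - v) / v
Km = 40 * (131 - 56) / 56
Km = 53.5714 uM

53.5714 uM


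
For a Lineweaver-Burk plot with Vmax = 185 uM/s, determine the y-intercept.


y-intercept = 1/Vmax
= 1/185
= 0.0054 s/uM

0.0054 s/uM


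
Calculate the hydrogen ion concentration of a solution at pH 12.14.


[H+] = 10^(-pH)
[H+] = 10^(-12.14)
[H+] = 7.244e-13 M

7.244e-13 M


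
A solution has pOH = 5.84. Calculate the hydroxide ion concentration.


[OH-] = 10^(-pOH)
[OH-] = 10^(-5.84)
[OH-] = 1.445e-06 M

1.445e-06 M


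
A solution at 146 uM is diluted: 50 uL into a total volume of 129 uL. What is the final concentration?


C2 = C1 * V1 / V2
C2 = 146 * 50 / 129
C2 = 56.5891 uM

56.5891 uM


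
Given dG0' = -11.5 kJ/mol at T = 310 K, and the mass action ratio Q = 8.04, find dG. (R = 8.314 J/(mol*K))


dG = dG0' + RT * ln(Q) / 1000
dG = -11.5 + 8.314 * 310 * ln(8.04) / 1000
dG = -6.1277 kJ/mol

-6.1277 kJ/mol


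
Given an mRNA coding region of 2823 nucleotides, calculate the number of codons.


codons = nucleotides / 3
codons = 2823 / 3 = 941

941


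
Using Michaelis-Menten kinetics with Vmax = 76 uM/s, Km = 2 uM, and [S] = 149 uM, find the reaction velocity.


v = Vmax * [S] / (Km + [S])
v = 76 * 149 / (2 + 149)
v = 74.9934 uM/s

74.9934 uM/s


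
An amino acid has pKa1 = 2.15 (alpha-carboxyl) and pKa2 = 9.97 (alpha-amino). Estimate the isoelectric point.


pI = (pKa1 + pKa2) / 2
pI = (2.15 + 9.97) / 2
pI = 6.06

6.06


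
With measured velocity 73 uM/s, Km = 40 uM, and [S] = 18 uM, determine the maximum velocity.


Vmax = v * (Km + [S]) / [S]
Vmax = 73 * (40 + 18) / 18
Vmax = 235.2222 uM/s

235.2222 uM/s


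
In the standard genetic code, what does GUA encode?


Standard genetic code lookup.
Codon GUA -> Val

Val


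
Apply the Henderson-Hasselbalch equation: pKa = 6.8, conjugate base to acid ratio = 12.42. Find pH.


pH = pKa + log10([A-]/[HA])
pH = 6.8 + log10(12.42)
pH = 7.8941

7.8941


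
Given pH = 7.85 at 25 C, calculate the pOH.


pOH = 14 - pH
pOH = 14 - 7.85
pOH = 6.15

6.15


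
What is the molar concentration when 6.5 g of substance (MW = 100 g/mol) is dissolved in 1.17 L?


C = (mass / MW) / volume
C = (6.5 / 100) / 1.17
C = 0.0556 M

0.0556 M


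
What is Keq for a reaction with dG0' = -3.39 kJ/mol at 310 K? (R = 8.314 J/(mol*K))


Keq = exp(-dG0 * 1000 / (R * T))
Keq = exp(-(-3.39) * 1000 / (8.314 * 310))
Keq = 3.7259

3.7259


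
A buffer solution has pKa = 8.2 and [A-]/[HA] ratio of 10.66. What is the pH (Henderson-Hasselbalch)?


pH = pKa + log10([A-]/[HA])
pH = 8.2 + log10(10.66)
pH = 9.2278

9.2278


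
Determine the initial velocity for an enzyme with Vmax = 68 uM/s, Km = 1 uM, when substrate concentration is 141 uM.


v = Vmax * [S] / (Km + [S])
v = 68 * 141 / (1 + 141)
v = 67.5211 uM/s

67.5211 uM/s


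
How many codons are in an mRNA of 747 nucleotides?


codons = nucleotides / 3
codons = 747 / 3 = 249

249


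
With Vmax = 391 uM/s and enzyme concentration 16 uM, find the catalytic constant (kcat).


kcat = Vmax / [E]t
kcat = 391 / 16
kcat = 24.4375 s^-1

24.4375 s^-1


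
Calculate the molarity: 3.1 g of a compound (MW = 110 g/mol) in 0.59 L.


C = (mass / MW) / volume
C = (3.1 / 110) / 0.59
C = 0.0478 M

0.0478 M


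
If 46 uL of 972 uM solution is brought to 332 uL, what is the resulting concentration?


C2 = C1 * V1 / V2
C2 = 972 * 46 / 332
C2 = 134.6747 uM

134.6747 uM


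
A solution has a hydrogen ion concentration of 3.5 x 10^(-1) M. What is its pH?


pH = -log10([H+])
pH = -log10(3.5 x 10^(-1))
pH = 0.4559

0.4559


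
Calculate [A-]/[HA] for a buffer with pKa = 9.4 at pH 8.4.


[A-]/[HA] = 10^(pH - pKa)
= 10^(8.4 - 9.4)
= 0.1

0.1


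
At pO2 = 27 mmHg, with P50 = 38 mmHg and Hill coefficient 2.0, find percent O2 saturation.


Y = pO2^n / (P50^n + pO2^n)
Y = 27^2.0 / (38^2.0 + 27^2.0)
Y = 33.55%

33.55%


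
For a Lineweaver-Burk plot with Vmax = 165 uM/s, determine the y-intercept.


y-intercept = 1/Vmax
= 1/165
= 0.0061 s/uM

0.0061 s/uM


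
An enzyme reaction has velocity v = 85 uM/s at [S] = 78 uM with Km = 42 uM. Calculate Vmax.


Vmax = v * (Km + [S]) / [S]
Vmax = 85 * (42 + 78) / 78
Vmax = 130.7692 uM/s

130.7692 uM/s


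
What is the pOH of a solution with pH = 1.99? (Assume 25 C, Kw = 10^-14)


pOH = 14 - pH
pOH = 14 - 1.99
pOH = 12.01

12.01


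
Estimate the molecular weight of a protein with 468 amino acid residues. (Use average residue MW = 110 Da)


MW = n_residues * 110 Da
MW = 468 * 110
MW = 51480 Da

51480 Da


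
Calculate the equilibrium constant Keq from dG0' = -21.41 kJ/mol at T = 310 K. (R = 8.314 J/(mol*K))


Keq = exp(-dG0 * 1000 / (R * T))
Keq = exp(-(-21.41) * 1000 / (8.314 * 310))
Keq = 4052.1959

4052.1959


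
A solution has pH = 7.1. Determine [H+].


[H+] = 10^(-pH)
[H+] = 10^(-7.1)
[H+] = 7.943e-08 M

7.943e-08 M


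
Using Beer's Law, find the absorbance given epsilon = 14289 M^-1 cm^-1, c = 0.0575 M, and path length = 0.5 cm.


A = epsilon * c * l
A = 14289 * 0.0575 * 0.5
A = 410.8088

410.8088


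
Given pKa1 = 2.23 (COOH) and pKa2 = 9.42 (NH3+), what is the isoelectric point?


pI = (pKa1 + pKa2) / 2
pI = (2.23 + 9.42) / 2
pI = 5.825

5.825


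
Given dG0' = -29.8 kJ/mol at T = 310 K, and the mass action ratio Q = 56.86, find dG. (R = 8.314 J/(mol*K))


dG = dG0' + RT * ln(Q) / 1000
dG = -29.8 + 8.314 * 310 * ln(56.86) / 1000
dG = -19.386 kJ/mol

-19.386 kJ/mol


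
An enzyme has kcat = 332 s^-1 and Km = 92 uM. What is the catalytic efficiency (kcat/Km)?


Catalytic efficiency = kcat / Km
= 332 / 92
= 3.6087 uM^-1*s^-1

3.6087 uM^-1*s^-1


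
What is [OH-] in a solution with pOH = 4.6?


[OH-] = 10^(-pOH)
[OH-] = 10^(-4.6)
[OH-] = 2.512e-05 M

2.512e-05 M


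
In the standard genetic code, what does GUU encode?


Standard genetic code lookup.
Codon GUU -> Val

Val


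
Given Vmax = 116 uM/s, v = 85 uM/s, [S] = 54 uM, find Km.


Km = [S] * (Vmax - v) / v
Km = 54 * (116 - 85) / 85
Km = 19.6941 uM

19.6941 uM


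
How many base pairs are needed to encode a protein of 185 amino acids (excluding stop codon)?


Each amino acid = 1 codon = 3 bp
bp = 185 * 3 = 555 bp

555 bp


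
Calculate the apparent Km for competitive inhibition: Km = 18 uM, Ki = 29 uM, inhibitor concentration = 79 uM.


Km_app = Km * (1 + [I]/Ki)
Km_app = 18 * (1 + 79/29)
Km_app = 67.0345 uM

67.0345 uM


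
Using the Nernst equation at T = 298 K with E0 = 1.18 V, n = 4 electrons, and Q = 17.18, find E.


E = E0 - (RT/nF) * ln(Q)
E = 1.18 - (8.314 * 298 / (4 * 96485)) * ln(17.18)
E = 1.1617 V

1.1617 V


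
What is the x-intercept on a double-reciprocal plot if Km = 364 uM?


x-intercept = -1/Km
= -1/364
= -0.0027 1/uM

-0.0027 1/uM


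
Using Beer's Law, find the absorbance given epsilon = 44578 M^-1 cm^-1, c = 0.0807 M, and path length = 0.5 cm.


A = epsilon * c * l
A = 44578 * 0.0807 * 0.5
A = 1798.7223

1798.7223


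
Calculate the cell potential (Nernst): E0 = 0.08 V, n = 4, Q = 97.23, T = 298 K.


E = E0 - (RT/nF) * ln(Q)
E = 0.08 - (8.314 * 298 / (4 * 96485)) * ln(97.23)
E = 0.0506 V

0.0506 V


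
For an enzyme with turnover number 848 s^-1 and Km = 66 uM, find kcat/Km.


Catalytic efficiency = kcat / Km
= 848 / 66
= 12.8485 uM^-1*s^-1

12.8485 uM^-1*s^-1


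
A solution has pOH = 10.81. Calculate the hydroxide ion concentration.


[OH-] = 10^(-pOH)
[OH-] = 10^(-10.81)
[OH-] = 1.549e-11 M

1.549e-11 M


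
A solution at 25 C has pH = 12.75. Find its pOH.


pOH = 14 - pH
pOH = 14 - 12.75
pOH = 1.25

1.25


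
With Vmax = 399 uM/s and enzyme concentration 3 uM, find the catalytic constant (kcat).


kcat = Vmax / [E]t
kcat = 399 / 3
kcat = 133.0 s^-1

133.0 s^-1


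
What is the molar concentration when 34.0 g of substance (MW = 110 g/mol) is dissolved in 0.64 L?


C = (mass / MW) / volume
C = (34.0 / 110) / 0.64
C = 0.483 M

0.483 M


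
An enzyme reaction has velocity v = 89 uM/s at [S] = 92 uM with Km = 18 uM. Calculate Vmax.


Vmax = v * (Km + [S]) / [S]
Vmax = 89 * (18 + 92) / 92
Vmax = 106.413 uM/s

106.413 uM/s


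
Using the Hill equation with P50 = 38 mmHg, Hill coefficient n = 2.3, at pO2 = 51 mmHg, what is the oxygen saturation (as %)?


Y = pO2^n / (P50^n + pO2^n)
Y = 51^2.3 / (38^2.3 + 51^2.3)
Y = 66.3%

66.3%


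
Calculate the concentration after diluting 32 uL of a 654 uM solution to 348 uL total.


C2 = C1 * V1 / V2
C2 = 654 * 32 / 348
C2 = 60.1379 uM

60.1379 uM


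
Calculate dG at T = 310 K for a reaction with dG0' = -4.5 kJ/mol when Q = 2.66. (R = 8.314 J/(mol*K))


dG = dG0' + RT * ln(Q) / 1000
dG = -4.5 + 8.314 * 310 * ln(2.66) / 1000
dG = -1.9785 kJ/mol

-1.9785 kJ/mol


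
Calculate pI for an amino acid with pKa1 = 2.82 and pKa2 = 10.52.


pI = (pKa1 + pKa2) / 2
pI = (2.82 + 10.52) / 2
pI = 6.67

6.67


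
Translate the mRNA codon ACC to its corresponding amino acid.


Standard genetic code lookup.
Codon ACC -> Thr

Thr


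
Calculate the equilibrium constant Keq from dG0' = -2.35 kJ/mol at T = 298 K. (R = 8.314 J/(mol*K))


Keq = exp(-dG0 * 1000 / (R * T))
Keq = exp(-(-2.35) * 1000 / (8.314 * 298))
Keq = 2.5819

2.5819


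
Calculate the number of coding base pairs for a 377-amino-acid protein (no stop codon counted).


Each amino acid = 1 codon = 3 bp
bp = 377 * 3 = 1131 bp

1131 bp


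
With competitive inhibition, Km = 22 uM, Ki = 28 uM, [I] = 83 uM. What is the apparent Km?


Km_app = Km * (1 + [I]/Ki)
Km_app = 22 * (1 + 83/28)
Km_app = 87.2143 uM

87.2143 uM


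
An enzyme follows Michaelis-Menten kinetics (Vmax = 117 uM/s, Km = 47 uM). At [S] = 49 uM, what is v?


v = Vmax * [S] / (Km + [S])
v = 117 * 49 / (47 + 49)
v = 59.7188 uM/s

59.7188 uM/s


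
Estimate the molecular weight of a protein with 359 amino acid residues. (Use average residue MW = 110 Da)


MW = n_residues * 110 Da
MW = 359 * 110
MW = 39490 Da

39490 Da


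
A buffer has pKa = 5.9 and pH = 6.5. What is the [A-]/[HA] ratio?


[A-]/[HA] = 10^(pH - pKa)
= 10^(6.5 - 5.9)
= 3.9811

3.9811


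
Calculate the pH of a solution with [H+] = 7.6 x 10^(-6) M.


pH = -log10([H+])
pH = -log10(7.6 x 10^(-6))
pH = 5.1192

5.1192


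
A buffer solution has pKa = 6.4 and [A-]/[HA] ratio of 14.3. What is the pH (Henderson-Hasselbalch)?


pH = pKa + log10([A-]/[HA])
pH = 6.4 + log10(14.3)
pH = 7.5553

7.5553


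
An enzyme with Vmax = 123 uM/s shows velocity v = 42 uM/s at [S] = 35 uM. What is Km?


Km = [S] * (Vmax - v) / v
Km = 35 * (123 - 42) / 42
Km = 67.5 uM

67.5 uM


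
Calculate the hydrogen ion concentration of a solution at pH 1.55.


[H+] = 10^(-pH)
[H+] = 10^(-1.55)
[H+] = 0.0282 M

0.0282 M


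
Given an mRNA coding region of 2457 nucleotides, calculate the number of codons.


codons = nucleotides / 3
codons = 2457 / 3 = 819

819


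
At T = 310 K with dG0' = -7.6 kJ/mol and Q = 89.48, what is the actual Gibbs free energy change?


dG = dG0' + RT * ln(Q) / 1000
dG = -7.6 + 8.314 * 310 * ln(89.48) / 1000
dG = 3.9826 kJ/mol

3.9826 kJ/mol


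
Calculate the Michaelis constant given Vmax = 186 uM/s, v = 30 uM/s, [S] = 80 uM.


Km = [S] * (Vmax - v) / v
Km = 80 * (186 - 30) / 30
Km = 416.0 uM

416.0 uM


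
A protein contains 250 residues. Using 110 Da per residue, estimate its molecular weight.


MW = n_residues * 110 Da
MW = 250 * 110
MW = 27500 Da

27500 Da


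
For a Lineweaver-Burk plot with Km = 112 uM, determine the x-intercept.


x-intercept = -1/Km
= -1/112
= -0.0089 1/uM

-0.0089 1/uM


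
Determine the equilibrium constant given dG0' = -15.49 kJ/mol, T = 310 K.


Keq = exp(-dG0 * 1000 / (R * T))
Keq = exp(-(-15.49) * 1000 / (8.314 * 310))
Keq = 407.5128

407.5128


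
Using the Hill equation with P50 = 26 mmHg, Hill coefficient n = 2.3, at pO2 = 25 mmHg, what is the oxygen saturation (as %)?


Y = pO2^n / (P50^n + pO2^n)
Y = 25^2.3 / (26^2.3 + 25^2.3)
Y = 47.75%

47.75%


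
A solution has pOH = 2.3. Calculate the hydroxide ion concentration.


[OH-] = 10^(-pOH)
[OH-] = 10^(-2.3)
[OH-] = 0.005 M

0.005 M


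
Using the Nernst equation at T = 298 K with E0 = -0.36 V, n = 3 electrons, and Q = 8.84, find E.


E = E0 - (RT/nF) * ln(Q)
E = -0.36 - (8.314 * 298 / (3 * 96485)) * ln(8.84)
E = -0.3787 V

-0.3787 V


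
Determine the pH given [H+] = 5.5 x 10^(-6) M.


pH = -log10([H+])
pH = -log10(5.5 x 10^(-6))
pH = 5.2596

5.2596


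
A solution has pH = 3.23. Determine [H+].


[H+] = 10^(-pH)
[H+] = 10^(-3.23)
[H+] = 5.888e-04 M

5.888e-04 M


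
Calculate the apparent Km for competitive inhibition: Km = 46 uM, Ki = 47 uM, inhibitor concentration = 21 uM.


Km_app = Km * (1 + [I]/Ki)
Km_app = 46 * (1 + 21/47)
Km_app = 66.5532 uM

66.5532 uM


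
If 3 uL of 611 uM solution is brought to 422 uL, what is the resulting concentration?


C2 = C1 * V1 / V2
C2 = 611 * 3 / 422
C2 = 4.3436 uM

4.3436 uM


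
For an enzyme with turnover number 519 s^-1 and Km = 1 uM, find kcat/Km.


Catalytic efficiency = kcat / Km
= 519 / 1
= 519.0 uM^-1*s^-1

519.0 uM^-1*s^-1


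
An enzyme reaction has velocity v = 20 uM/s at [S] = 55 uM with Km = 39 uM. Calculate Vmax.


Vmax = v * (Km + [S]) / [S]
Vmax = 20 * (39 + 55) / 55
Vmax = 34.1818 uM/s

34.1818 uM/s


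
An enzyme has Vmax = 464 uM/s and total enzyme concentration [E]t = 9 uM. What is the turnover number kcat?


kcat = Vmax / [E]t
kcat = 464 / 9
kcat = 51.5556 s^-1

51.5556 s^-1


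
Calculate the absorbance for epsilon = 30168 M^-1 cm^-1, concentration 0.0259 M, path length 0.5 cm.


A = epsilon * c * l
A = 30168 * 0.0259 * 0.5
A = 390.6756

390.6756


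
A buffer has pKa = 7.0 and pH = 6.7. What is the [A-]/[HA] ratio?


[A-]/[HA] = 10^(pH - pKa)
= 10^(6.7 - 7.0)
= 0.5012

0.5012


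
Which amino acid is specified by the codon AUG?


Standard genetic code lookup.
Codon AUG -> Met (start)

Met (start)


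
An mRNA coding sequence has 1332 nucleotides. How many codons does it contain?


codons = nucleotides / 3
codons = 1332 / 3 = 444

444


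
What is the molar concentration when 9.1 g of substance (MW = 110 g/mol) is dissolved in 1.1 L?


C = (mass / MW) / volume
C = (9.1 / 110) / 1.1
C = 0.0752 M

0.0752 M


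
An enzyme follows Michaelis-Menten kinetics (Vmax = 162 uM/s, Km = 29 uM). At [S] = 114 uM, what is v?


v = Vmax * [S] / (Km + [S])
v = 162 * 114 / (29 + 114)
v = 129.1469 uM/s

129.1469 uM/s


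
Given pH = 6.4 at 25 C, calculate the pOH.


pOH = 14 - pH
pOH = 14 - 6.4
pOH = 7.6

7.6


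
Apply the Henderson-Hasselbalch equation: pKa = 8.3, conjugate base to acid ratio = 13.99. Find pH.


pH = pKa + log10([A-]/[HA])
pH = 8.3 + log10(13.99)
pH = 9.4458

9.4458


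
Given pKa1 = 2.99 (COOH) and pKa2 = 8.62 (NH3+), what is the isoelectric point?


pI = (pKa1 + pKa2) / 2
pI = (2.99 + 8.62) / 2
pI = 5.805

5.805


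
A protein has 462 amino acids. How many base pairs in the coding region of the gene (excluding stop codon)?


Each amino acid = 1 codon = 3 bp
bp = 462 * 3 = 1386 bp

1386 bp


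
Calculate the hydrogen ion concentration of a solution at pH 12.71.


[H+] = 10^(-pH)
[H+] = 10^(-12.71)
[H+] = 1.950e-13 M

1.950e-13 M


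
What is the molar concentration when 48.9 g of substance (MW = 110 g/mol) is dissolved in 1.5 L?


C = (mass / MW) / volume
C = (48.9 / 110) / 1.5
C = 0.2964 M

0.2964 M


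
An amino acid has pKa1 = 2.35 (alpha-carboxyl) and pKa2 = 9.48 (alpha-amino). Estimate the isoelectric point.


pI = (pKa1 + pKa2) / 2
pI = (2.35 + 9.48) / 2
pI = 5.915

5.915


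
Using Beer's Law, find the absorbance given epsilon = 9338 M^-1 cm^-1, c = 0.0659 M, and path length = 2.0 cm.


A = epsilon * c * l
A = 9338 * 0.0659 * 2.0
A = 1230.7484

1230.7484


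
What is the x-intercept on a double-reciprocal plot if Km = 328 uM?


x-intercept = -1/Km
= -1/328
= -0.003 1/uM

-0.003 1/uM


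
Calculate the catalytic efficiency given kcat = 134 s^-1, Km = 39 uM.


Catalytic efficiency = kcat / Km
= 134 / 39
= 3.4359 uM^-1*s^-1

3.4359 uM^-1*s^-1


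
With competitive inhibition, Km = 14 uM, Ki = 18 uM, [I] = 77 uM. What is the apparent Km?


Km_app = Km * (1 + [I]/Ki)
Km_app = 14 * (1 + 77/18)
Km_app = 73.8889 uM

73.8889 uM


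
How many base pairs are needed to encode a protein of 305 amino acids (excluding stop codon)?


Each amino acid = 1 codon = 3 bp
bp = 305 * 3 = 915 bp

915 bp


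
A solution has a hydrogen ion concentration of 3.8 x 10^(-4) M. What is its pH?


pH = -log10([H+])
pH = -log10(3.8 x 10^(-4))
pH = 3.4202

3.4202


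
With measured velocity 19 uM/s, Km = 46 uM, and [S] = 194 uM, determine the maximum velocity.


Vmax = v * (Km + [S]) / [S]
Vmax = 19 * (46 + 194) / 194
Vmax = 23.5052 uM/s

23.5052 uM/s


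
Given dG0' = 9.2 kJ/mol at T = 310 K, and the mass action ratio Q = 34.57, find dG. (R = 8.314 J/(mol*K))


dG = dG0' + RT * ln(Q) / 1000
dG = 9.2 + 8.314 * 310 * ln(34.57) / 1000
dG = 18.3315 kJ/mol

18.3315 kJ/mol


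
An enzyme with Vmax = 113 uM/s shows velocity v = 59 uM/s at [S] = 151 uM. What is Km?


Km = [S] * (Vmax - v) / v
Km = 151 * (113 - 59) / 59
Km = 138.2034 uM

138.2034 uM


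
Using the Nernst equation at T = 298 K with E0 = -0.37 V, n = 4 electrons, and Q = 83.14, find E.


E = E0 - (RT/nF) * ln(Q)
E = -0.37 - (8.314 * 298 / (4 * 96485)) * ln(83.14)
E = -0.3984 V

-0.3984 V


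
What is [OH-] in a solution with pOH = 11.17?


[OH-] = 10^(-pOH)
[OH-] = 10^(-11.17)
[OH-] = 6.761e-12 M

6.761e-12 M


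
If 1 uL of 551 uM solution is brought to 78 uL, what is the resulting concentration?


C2 = C1 * V1 / V2
C2 = 551 * 1 / 78
C2 = 7.0641 uM

7.0641 uM


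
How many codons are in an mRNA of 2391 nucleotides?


codons = nucleotides / 3
codons = 2391 / 3 = 797

797


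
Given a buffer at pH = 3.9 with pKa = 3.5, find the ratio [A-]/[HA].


[A-]/[HA] = 10^(pH - pKa)
= 10^(3.9 - 3.5)
= 2.5119

2.5119


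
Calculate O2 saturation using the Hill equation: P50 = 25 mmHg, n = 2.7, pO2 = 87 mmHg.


Y = pO2^n / (P50^n + pO2^n)
Y = 87^2.7 / (25^2.7 + 87^2.7)
Y = 96.67%

96.67%


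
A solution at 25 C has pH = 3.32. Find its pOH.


pOH = 14 - pH
pOH = 14 - 3.32
pOH = 10.68

10.68


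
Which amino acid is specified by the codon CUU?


Standard genetic code lookup.
Codon CUU -> Leu

Leu


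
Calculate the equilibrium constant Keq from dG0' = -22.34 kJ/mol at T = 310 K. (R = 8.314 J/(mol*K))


Keq = exp(-dG0 * 1000 / (R * T))
Keq = exp(-(-22.34) * 1000 / (8.314 * 310))
Keq = 5812.9958

5812.9958


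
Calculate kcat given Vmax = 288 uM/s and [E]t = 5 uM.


kcat = Vmax / [E]t
kcat = 288 / 5
kcat = 57.6 s^-1

57.6 s^-1


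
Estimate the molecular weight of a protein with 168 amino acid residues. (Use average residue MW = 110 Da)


MW = n_residues * 110 Da
MW = 168 * 110
MW = 18480 Da

18480 Da


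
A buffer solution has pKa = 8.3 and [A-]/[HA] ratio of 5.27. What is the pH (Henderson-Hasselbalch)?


pH = pKa + log10([A-]/[HA])
pH = 8.3 + log10(5.27)
pH = 9.0218

9.0218


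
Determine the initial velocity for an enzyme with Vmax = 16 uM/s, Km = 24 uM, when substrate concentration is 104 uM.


v = Vmax * [S] / (Km + [S])
v = 16 * 104 / (24 + 104)
v = 13.0 uM/s

13.0 uM/s


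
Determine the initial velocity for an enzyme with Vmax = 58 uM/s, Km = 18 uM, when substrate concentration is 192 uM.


v = Vmax * [S] / (Km + [S])
v = 58 * 192 / (18 + 192)
v = 53.0286 uM/s

53.0286 uM/s


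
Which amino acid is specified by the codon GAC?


Standard genetic code lookup.
Codon GAC -> Asp

Asp


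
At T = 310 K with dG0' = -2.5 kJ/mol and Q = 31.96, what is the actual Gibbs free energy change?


dG = dG0' + RT * ln(Q) / 1000
dG = -2.5 + 8.314 * 310 * ln(31.96) / 1000
dG = 6.4292 kJ/mol

6.4292 kJ/mol


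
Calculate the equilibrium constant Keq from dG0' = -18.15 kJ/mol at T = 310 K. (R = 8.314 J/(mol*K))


Keq = exp(-dG0 * 1000 / (R * T))
Keq = exp(-(-18.15) * 1000 / (8.314 * 310))
Keq = 1143.8376

1143.8376


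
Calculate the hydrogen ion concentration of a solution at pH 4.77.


[H+] = 10^(-pH)
[H+] = 10^(-4.77)
[H+] = 1.698e-05 M

1.698e-05 M


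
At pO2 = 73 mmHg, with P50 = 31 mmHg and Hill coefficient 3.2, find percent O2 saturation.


Y = pO2^n / (P50^n + pO2^n)
Y = 73^3.2 / (31^3.2 + 73^3.2)
Y = 93.94%

93.94%


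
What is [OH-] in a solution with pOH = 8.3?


[OH-] = 10^(-pOH)
[OH-] = 10^(-8.3)
[OH-] = 5.012e-09 M

5.012e-09 M


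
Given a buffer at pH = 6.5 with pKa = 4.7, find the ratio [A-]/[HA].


[A-]/[HA] = 10^(pH - pKa)
= 10^(6.5 - 4.7)
= 63.0957

63.0957


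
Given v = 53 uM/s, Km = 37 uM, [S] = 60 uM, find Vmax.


Vmax = v * (Km + [S]) / [S]
Vmax = 53 * (37 + 60) / 60
Vmax = 85.6833 uM/s

85.6833 uM/s
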